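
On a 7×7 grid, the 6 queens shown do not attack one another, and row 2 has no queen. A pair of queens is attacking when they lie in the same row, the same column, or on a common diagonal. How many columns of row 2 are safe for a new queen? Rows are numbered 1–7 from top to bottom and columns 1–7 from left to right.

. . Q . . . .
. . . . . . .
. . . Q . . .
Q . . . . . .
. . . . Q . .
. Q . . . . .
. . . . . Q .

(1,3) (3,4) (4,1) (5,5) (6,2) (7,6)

(1,3) attacks row 2 at column 3 and diagonals 2, 4.
(3,4) attacks row 2 at column 4 and diagonals 3, 5.
(4,1) attacks row 2 at column 1 and diagonals 3.
(5,5) attacks row 2 at column 5 and diagonals 2.
(6,2) attacks row 2 at column 2 and diagonals 6.
(7,6) attacks row 2 at column 6 and diagonals 1.
Attacked columns: {1, 2, 3, 4, 5, 6}. Safe: {7}.

1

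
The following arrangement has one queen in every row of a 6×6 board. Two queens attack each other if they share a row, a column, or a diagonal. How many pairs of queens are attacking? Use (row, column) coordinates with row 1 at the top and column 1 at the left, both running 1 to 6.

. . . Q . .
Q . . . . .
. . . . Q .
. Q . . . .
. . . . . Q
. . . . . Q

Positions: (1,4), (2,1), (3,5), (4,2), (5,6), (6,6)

Same column: (5,6)–(6,6) (column 6).
Total attacking pairs: 1.

1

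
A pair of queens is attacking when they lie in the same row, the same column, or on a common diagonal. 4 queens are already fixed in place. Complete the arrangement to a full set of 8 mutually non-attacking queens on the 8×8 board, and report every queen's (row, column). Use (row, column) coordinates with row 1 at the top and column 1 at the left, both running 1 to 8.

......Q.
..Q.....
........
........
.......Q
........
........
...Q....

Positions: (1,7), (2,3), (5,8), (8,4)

Row 3: attacked by (1,7)→{5,7}; (2,3)→{2,3,4}; (5,8)→{6,8}; (8,4)→{4}. Safe: 1. Place at column 1.
Row 4: attacked by (1,7)→{4,7}; (2,3)→{1,3,5}; (3,1)→{1,2}; (5,8)→{7,8}; (8,4)→{4,8}. Safe: 6. Place at column 6.
Row 6: attacked by (1,7)→{2,7}; (2,3)→{3,7}; (3,1)→{1,4}; (4,6)→{4,6,8}; (5,8)→{7,8}; (8,4)→{2,4,6}. Safe: 5. Place at column 5.
Row 7: attacked by (1,7)→{1,7}; (2,3)→{3,8}; (3,1)→{1,5}; (4,6)→{3,6}; (5,8)→{6,8}; (6,5)→{4,5,6}; (8,4)→{3,4,5}. Safe: 2. Place at column 2.
Columns [7, 3, 1, 6, 8, 5, 2, 4], r−c [-6, -1, 2, -2, -3, 1, 5, 4], r+c [8, 5, 4, 10, 13, 11, 9, 12] are all distinct, so no two queens attack.

(1,7) (2,3) (3,1) (4,6) (5,8) (6,5) (7,2) (8,4)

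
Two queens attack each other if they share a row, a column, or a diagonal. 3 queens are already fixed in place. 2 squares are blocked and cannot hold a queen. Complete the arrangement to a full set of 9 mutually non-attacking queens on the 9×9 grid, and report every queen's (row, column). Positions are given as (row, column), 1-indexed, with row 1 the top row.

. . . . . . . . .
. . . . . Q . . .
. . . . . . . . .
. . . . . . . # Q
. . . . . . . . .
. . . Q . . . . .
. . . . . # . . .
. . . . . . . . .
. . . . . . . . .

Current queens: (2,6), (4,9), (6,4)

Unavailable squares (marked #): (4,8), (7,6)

(1,1) (2,6) (3,2) (4,9) (5,7) (6,4) (7,8) (8,3) (9,5)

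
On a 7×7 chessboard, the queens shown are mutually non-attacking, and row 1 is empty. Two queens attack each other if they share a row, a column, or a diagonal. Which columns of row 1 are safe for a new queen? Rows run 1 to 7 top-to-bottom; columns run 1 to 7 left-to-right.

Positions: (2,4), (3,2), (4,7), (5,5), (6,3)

columns 6

(2,4) attacks row 1 at column 4 and diagonals 3, 5.
(3,2) attacks row 1 at column 2 and diagonals 4.
(4,7) attacks row 1 at column 7 and diagonals 4.
(5,5) attacks row 1 at column 5 and diagonals 1.
(6,3) attacks row 1 at column 3.
Attacked columns: {1, 2, 3, 4, 5, 7}. Safe: {6}.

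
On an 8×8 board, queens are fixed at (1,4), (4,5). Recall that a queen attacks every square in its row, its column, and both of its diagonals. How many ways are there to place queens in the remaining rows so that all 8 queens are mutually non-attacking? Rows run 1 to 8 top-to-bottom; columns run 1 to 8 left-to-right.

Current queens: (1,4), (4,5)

4

Branch on row 2: col 1 → 0; col 2 → 2; col 6 → 1; col 8 → 1.
Sum: 0 + 2 + 1 + 1 = 4.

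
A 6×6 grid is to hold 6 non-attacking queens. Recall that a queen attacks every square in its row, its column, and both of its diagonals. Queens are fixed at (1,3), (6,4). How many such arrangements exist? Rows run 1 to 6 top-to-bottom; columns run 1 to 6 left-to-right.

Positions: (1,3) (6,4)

1

Branch on row 2: col 1 → 0; col 5 → 0; col 6 → 1.
Sum: 0 + 0 + 1 = 1.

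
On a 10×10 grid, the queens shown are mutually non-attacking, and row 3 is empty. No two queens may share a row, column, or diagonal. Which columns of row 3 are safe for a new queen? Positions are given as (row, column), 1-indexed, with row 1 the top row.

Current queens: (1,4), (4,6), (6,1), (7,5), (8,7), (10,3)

(1,4) attacks row 3 at column 4 and diagonals 2, 6.
(4,6) attacks row 3 at column 6 and diagonals 5, 7.
(6,1) attacks row 3 at column 1 and diagonals 4.
(7,5) attacks row 3 at column 5 and diagonals 1, 9.
(8,7) attacks row 3 at column 7 and diagonals 2.
(10,3) attacks row 3 at column 3 and diagonals 10.
Attacked columns: {1, 2, 3, 4, 5, 6, 7, 9, 10}. Safe: {8}.

columns 8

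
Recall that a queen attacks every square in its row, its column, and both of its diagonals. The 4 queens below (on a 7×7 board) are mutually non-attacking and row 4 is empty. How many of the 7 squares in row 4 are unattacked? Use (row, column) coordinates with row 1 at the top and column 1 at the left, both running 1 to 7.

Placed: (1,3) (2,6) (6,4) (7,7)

2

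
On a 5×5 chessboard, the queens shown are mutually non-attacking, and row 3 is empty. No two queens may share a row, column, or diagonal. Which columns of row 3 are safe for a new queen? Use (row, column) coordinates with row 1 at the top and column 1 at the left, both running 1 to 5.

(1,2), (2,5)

(1,2) attacks row 3 at column 2 and diagonals 4.
(2,5) attacks row 3 at column 5 and diagonals 4.
Attacked columns: {2, 4, 5}. Safe: {1, 3}.

columns 1, 3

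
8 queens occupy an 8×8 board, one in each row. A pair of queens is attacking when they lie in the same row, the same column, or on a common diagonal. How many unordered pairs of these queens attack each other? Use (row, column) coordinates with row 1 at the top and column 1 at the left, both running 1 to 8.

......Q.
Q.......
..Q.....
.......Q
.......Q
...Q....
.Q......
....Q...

2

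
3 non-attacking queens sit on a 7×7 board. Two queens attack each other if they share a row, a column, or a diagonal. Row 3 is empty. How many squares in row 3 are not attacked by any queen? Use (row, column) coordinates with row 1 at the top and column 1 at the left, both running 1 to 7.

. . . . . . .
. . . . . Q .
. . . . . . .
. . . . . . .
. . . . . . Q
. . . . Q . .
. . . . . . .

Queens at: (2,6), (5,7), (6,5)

3

(2,6) attacks row 3 at column 6 and diagonals 5, 7.
(5,7) attacks row 3 at column 7 and diagonals 5.
(6,5) attacks row 3 at column 5 and diagonals 2.
Attacked columns: {2, 5, 6, 7}. Safe: {1, 3, 4}.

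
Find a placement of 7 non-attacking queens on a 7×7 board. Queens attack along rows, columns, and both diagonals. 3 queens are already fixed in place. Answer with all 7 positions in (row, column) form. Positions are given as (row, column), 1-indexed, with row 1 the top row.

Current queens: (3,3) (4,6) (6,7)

(1,4) (2,1) (3,3) (4,6) (5,2) (6,7) (7,5)

Row 1: attacked by (3,3)→{1,3,5}; (4,6)→{3,6}; (6,7)→{2,7}. Safe: 4. Place at column 4.
Row 2: attacked by (1,4)→{3,4,5}; (3,3)→{2,3,4}; (4,6)→{4,6}; (6,7)→{3,7}. Safe: 1. Place at column 1.
Row 5: attacked by (1,4)→{4}; (2,1)→{1,4}; (3,3)→{1,3,5}; (4,6)→{5,6,7}; (6,7)→{6,7}. Safe: 2. Place at column 2.
Row 7: attacked by (1,4)→{4}; (2,1)→{1,6}; (3,3)→{3,7}; (4,6)→{3,6}; (5,2)→{2,4}; (6,7)→{6,7}. Safe: 5. Place at column 5.
Columns [4, 1, 3, 6, 2, 7, 5], r−c [-3, 1, 0, -2, 3, -1, 2], r+c [5, 3, 6, 10, 7, 13, 12] are all distinct, so no two queens attack.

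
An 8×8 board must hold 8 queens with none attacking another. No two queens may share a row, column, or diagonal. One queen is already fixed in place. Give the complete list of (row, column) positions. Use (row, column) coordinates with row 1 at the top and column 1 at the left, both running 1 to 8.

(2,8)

(1,5) (2,8) (3,4) (4,1) (5,7) (6,2) (7,6) (8,3)

Row 1: attacked by (2,8)→{7,8}. Safe: 1, 2, 3, 4, 5, 6. Place at column 5.
Row 3: attacked by (1,5)→{3,5,7}; (2,8)→{7,8}. Safe: 1, 2, 4, 6. Place at column 4.
Row 4: attacked by (1,5)→{2,5,8}; (2,8)→{6,8}; (3,4)→{3,4,5}. Safe: 1, 7. Place at column 1.
Row 5: attacked by (1,5)→{1,5}; (2,8)→{5,8}; (3,4)→{2,4,6}; (4,1)→{1,2}. Safe: 3, 7. Place at column 7.
Row 6: attacked by (1,5)→{5}; (2,8)→{4,8}; (3,4)→{1,4,7}; (4,1)→{1,3}; (5,7)→{6,7,8}. Safe: 2. Place at column 2.
Row 7: attacked by (1,5)→{5}; (2,8)→{3,8}; (3,4)→{4,8}; (4,1)→{1,4}; (5,7)→{5,7}; (6,2)→{1,2,3}. Safe: 6. Place at column 6.
Row 8: attacked by (1,5)→{5}; (2,8)→{2,8}; (3,4)→{4}; (4,1)→{1,5}; (5,7)→{4,7}; (6,2)→{2,4}; (7,6)→{5,6,7}. Safe: 3. Place at column 3.
Columns [5, 8, 4, 1, 7, 2, 6, 3], r−c [-4, -6, -1, 3, -2, 4, 1, 5], r+c [6, 10, 7, 5, 12, 8, 13, 11] are all distinct, so no two queens attack.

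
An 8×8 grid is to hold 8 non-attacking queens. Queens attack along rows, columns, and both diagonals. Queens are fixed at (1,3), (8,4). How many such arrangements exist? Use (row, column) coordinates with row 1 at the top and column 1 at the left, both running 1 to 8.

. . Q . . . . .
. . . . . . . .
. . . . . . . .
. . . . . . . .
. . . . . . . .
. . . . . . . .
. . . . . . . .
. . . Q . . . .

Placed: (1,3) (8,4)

3

Branch on row 2: col 1 → 0; col 5 → 0; col 6 → 3; col 7 → 0; col 8 → 0.
Sum: 0 + 0 + 3 + 0 + 0 = 3.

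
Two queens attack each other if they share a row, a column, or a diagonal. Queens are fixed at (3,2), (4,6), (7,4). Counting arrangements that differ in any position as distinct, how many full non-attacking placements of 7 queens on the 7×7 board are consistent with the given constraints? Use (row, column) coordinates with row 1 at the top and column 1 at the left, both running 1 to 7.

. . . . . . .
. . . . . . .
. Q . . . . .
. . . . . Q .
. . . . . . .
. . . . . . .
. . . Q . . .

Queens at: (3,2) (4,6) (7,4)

2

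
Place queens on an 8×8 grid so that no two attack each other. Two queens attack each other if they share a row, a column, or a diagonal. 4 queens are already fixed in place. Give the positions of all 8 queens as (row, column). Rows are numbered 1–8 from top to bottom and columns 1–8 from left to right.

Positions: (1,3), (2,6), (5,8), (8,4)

(1,3) (2,6) (3,2) (4,5) (5,8) (6,1) (7,7) (8,4)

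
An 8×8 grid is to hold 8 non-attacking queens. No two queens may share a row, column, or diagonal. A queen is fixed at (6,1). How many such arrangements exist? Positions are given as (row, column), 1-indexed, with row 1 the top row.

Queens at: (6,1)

16

Branch on row 1: col 2 → 1; col 3 → 4; col 4 → 4; col 5 → 4; col 7 → 3; col 8 → 0.
Sum: 1 + 4 + 4 + 4 + 3 + 0 = 16.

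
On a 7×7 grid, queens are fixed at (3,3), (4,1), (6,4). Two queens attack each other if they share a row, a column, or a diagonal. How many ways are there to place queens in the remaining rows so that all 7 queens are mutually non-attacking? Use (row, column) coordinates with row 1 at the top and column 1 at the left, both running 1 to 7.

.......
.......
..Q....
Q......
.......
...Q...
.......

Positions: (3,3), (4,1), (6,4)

Branch on row 1: col 2 → 1; col 6 → 0; col 7 → 1.
Sum: 1 + 0 + 1 = 2.

2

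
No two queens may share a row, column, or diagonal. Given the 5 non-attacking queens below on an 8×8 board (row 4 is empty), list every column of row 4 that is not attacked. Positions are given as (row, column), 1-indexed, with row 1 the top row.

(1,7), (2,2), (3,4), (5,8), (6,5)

columns 1, 6

(1,7) attacks row 4 at column 7 and diagonals 4.
(2,2) attacks row 4 at column 2 and diagonals 4.
(3,4) attacks row 4 at column 4 and diagonals 3, 5.
(5,8) attacks row 4 at column 8 and diagonals 7.
(6,5) attacks row 4 at column 5 and diagonals 3, 7.
Attacked columns: {2, 3, 4, 5, 7, 8}. Safe: {1, 6}.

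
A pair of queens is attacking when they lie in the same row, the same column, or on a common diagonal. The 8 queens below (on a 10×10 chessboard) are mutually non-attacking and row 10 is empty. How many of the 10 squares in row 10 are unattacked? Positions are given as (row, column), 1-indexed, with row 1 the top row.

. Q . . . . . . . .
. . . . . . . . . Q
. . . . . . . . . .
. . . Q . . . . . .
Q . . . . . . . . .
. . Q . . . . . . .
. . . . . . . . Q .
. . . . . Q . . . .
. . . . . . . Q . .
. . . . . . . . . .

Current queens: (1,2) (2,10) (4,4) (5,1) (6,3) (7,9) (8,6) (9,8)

1

(1,2) attacks row 10 at column 2.
(2,10) attacks row 10 at column 10 and diagonals 2.
(4,4) attacks row 10 at column 4 and diagonals 10.
(5,1) attacks row 10 at column 1 and diagonals 6.
(6,3) attacks row 10 at column 3 and diagonals 7.
(7,9) attacks row 10 at column 9 and diagonals 6.
(8,6) attacks row 10 at column 6 and diagonals 4, 8.
(9,8) attacks row 10 at column 8 and diagonals 7, 9.
Attacked columns: {1, 2, 3, 4, 6, 7, 8, 9, 10}. Safe: {5}.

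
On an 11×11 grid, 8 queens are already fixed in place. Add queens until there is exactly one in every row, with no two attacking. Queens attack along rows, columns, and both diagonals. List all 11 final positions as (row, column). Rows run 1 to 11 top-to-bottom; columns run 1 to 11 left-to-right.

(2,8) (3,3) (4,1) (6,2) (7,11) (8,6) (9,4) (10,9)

Row 1: attacked by (2,8)→{7,8,9}; (3,3)→{1,3,5}; (4,1)→{1,4}; (6,2)→{2,7}; (7,11)→{5,11}; (8,6)→{6}; (9,4)→{4}; (10,9)→{9}. Safe: 10. Place at column 10.
Row 5: attacked by (1,10)→{6,10}; (2,8)→{5,8,11}; (3,3)→{1,3,5}; (4,1)→{1,2}; (6,2)→{1,2,3}; (7,11)→{9,11}; (8,6)→{3,6,9}; (9,4)→{4,8}; (10,9)→{4,9}. Safe: 7. Place at column 7.
Row 11: attacked by (1,10)→{10}; (2,8)→{8}; (3,3)→{3,11}; (4,1)→{1,8}; (5,7)→{1,7}; (6,2)→{2,7}; (7,11)→{7,11}; (8,6)→{3,6,9}; (9,4)→{2,4,6}; (10,9)→{8,9,10}. Safe: 5. Place at column 5.
Columns [10, 8, 3, 1, 7, 2, 11, 6, 4, 9, 5], r−c [-9, -6, 0, 3, -2, 4, -4, 2, 5, 1, 6], r+c [11, 10, 6, 5, 12, 8, 18, 14, 13, 19, 16] are all distinct, so no two queens attack.

(1,10) (2,8) (3,3) (4,1) (5,7) (6,2) (7,11) (8,6) (9,4) (10,9) (11,5)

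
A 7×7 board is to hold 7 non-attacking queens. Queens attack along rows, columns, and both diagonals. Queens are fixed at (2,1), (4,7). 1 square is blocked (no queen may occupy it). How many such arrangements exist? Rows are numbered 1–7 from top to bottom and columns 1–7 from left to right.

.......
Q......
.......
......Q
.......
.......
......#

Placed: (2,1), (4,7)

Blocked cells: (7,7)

1

Branch on row 1: col 3 → 0; col 5 → 1; col 6 → 0.
Sum: 0 + 1 + 0 = 1.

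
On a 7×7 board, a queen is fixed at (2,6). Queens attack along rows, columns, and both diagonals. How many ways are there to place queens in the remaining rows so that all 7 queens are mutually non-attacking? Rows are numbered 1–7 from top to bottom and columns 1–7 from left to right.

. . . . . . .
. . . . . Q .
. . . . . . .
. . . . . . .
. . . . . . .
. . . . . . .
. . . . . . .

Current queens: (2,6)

4

Branch on row 1: col 1 → 1; col 2 → 1; col 3 → 1; col 4 → 1.
Sum: 1 + 1 + 1 + 1 = 4.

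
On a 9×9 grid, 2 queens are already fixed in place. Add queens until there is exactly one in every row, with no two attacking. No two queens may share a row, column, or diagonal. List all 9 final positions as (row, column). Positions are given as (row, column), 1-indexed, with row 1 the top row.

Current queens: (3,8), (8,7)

(1,9) (2,4) (3,8) (4,1) (5,3) (6,6) (7,2) (8,7) (9,5)

Row 1: attacked by (3,8)→{6,8}; (8,7)→{7}. Safe: 1, 2, 3, 4, 5, 9. Place at column 9.
Row 2: attacked by (1,9)→{8,9}; (3,8)→{7,8,9}; (8,7)→{1,7}. Safe: 2, 3, 4, 5, 6. Place at column 4.
Row 4: attacked by (1,9)→{6,9}; (2,4)→{2,4,6}; (3,8)→{7,8,9}; (8,7)→{3,7}. Safe: 1, 5. Place at column 1.
Row 5: attacked by (1,9)→{5,9}; (2,4)→{1,4,7}; (3,8)→{6,8}; (4,1)→{1,2}; (8,7)→{4,7}. Safe: 3. Place at column 3.
Row 6: attacked by (1,9)→{4,9}; (2,4)→{4,8}; (3,8)→{5,8}; (4,1)→{1,3}; (5,3)→{2,3,4}; (8,7)→{5,7,9}. Safe: 6. Place at column 6.
Row 7: attacked by (1,9)→{3,9}; (2,4)→{4,9}; (3,8)→{4,8}; (4,1)→{1,4}; (5,3)→{1,3,5}; (6,6)→{5,6,7}; (8,7)→{6,7,8}. Safe: 2. Place at column 2.
Row 9: attacked by (1,9)→{1,9}; (2,4)→{4}; (3,8)→{2,8}; (4,1)→{1,6}; (5,3)→{3,7}; (6,6)→{3,6,9}; (7,2)→{2,4}; (8,7)→{6,7,8}. Safe: 5. Place at column 5.
Columns [9, 4, 8, 1, 3, 6, 2, 7, 5], r−c [-8, -2, -5, 3, 2, 0, 5, 1, 4], r+c [10, 6, 11, 5, 8, 12, 9, 15, 14] are all distinct, so no two queens attack.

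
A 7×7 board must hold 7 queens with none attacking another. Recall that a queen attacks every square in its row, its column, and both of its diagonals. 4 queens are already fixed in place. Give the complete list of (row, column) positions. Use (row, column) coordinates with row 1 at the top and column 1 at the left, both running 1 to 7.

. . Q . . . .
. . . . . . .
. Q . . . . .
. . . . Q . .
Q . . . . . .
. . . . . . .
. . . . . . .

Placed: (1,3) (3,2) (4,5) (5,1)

(1,3) (2,6) (3,2) (4,5) (5,1) (6,4) (7,7)

Row 2: attacked by (1,3)→{2,3,4}; (3,2)→{1,2,3}; (4,5)→{3,5,7}; (5,1)→{1,4}. Safe: 6. Place at column 6.
Row 6: attacked by (1,3)→{3}; (2,6)→{2,6}; (3,2)→{2,5}; (4,5)→{3,5,7}; (5,1)→{1,2}. Safe: 4. Place at column 4.
Row 7: attacked by (1,3)→{3}; (2,6)→{1,6}; (3,2)→{2,6}; (4,5)→{2,5}; (5,1)→{1,3}; (6,4)→{3,4,5}. Safe: 7. Place at column 7.
Columns [3, 6, 2, 5, 1, 4, 7], r−c [-2, -4, 1, -1, 4, 2, 0], r+c [4, 8, 5, 9, 6, 10, 14] are all distinct, so no two queens attack.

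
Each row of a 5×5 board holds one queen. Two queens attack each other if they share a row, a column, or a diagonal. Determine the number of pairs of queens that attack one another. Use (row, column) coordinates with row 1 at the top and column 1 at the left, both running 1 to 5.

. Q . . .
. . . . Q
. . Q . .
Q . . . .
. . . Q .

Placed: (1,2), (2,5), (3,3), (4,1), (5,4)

All columns are distinct and no two queens satisfy |Δrow| = |Δcol|, so no pair attacks.

0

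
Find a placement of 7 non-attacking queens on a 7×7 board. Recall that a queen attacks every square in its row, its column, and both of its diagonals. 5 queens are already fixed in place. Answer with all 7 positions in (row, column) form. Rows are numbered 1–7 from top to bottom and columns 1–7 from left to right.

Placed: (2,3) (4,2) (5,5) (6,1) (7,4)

(1,7) (2,3) (3,6) (4,2) (5,5) (6,1) (7,4)

Row 1: attacked by (2,3)→{2,3,4}; (4,2)→{2,5}; (5,5)→{1,5}; (6,1)→{1,6}; (7,4)→{4}. Safe: 7. Place at column 7.
Row 3: attacked by (1,7)→{5,7}; (2,3)→{2,3,4}; (4,2)→{1,2,3}; (5,5)→{3,5,7}; (6,1)→{1,4}; (7,4)→{4}. Safe: 6. Place at column 6.
Columns [7, 3, 6, 2, 5, 1, 4], r−c [-6, -1, -3, 2, 0, 5, 3], r+c [8, 5, 9, 6, 10, 7, 11] are all distinct, so no two queens attack.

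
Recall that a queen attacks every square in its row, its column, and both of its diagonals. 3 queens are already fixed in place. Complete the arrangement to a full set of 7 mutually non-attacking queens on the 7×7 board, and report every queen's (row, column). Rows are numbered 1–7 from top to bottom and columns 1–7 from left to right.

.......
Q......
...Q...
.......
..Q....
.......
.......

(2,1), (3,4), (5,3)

Row 1: attacked by (2,1)→{1,2}; (3,4)→{2,4,6}; (5,3)→{3,7}. Safe: 5. Place at column 5.
Row 4: attacked by (1,5)→{2,5}; (2,1)→{1,3}; (3,4)→{3,4,5}; (5,3)→{2,3,4}. Safe: 6, 7. Place at column 7.
Row 6: attacked by (1,5)→{5}; (2,1)→{1,5}; (3,4)→{1,4,7}; (4,7)→{5,7}; (5,3)→{2,3,4}. Safe: 6. Place at column 6.
Row 7: attacked by (1,5)→{5}; (2,1)→{1,6}; (3,4)→{4}; (4,7)→{4,7}; (5,3)→{1,3,5}; (6,6)→{5,6,7}. Safe: 2. Place at column 2.
Columns [5, 1, 4, 7, 3, 6, 2], r−c [-4, 1, -1, -3, 2, 0, 5], r+c [6, 3, 7, 11, 8, 12, 9] are all distinct, so no two queens attack.

(1,5) (2,1) (3,4) (4,7) (5,3) (6,6) (7,2)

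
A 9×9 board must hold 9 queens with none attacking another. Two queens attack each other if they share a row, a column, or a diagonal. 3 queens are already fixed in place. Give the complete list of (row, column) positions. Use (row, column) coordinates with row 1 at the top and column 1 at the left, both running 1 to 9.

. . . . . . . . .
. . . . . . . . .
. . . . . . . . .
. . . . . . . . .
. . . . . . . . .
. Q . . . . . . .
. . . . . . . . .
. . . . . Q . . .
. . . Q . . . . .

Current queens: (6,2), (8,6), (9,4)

Row 1: attacked by (6,2)→{2,7}; (8,6)→{6}; (9,4)→{4}. Safe: 1, 3, 5, 8, 9. Place at column 3.
Row 2: attacked by (1,3)→{2,3,4}; (6,2)→{2,6}; (8,6)→{6}; (9,4)→{4}. Safe: 1, 5, 7, 8, 9. Place at column 7.
Row 3: attacked by (1,3)→{1,3,5}; (2,7)→{6,7,8}; (6,2)→{2,5}; (8,6)→{1,6}; (9,4)→{4}. Safe: 9. Place at column 9.
Row 4: attacked by (1,3)→{3,6}; (2,7)→{5,7,9}; (3,9)→{8,9}; (6,2)→{2,4}; (8,6)→{2,6}; (9,4)→{4,9}. Safe: 1. Place at column 1.
Row 5: attacked by (1,3)→{3,7}; (2,7)→{4,7}; (3,9)→{7,9}; (4,1)→{1,2}; (6,2)→{1,2,3}; (8,6)→{3,6,9}; (9,4)→{4,8}. Safe: 5. Place at column 5.
Row 7: attacked by (1,3)→{3,9}; (2,7)→{2,7}; (3,9)→{5,9}; (4,1)→{1,4}; (5,5)→{3,5,7}; (6,2)→{1,2,3}; (8,6)→{5,6,7}; (9,4)→{2,4,6}. Safe: 8. Place at column 8.
Columns [3, 7, 9, 1, 5, 2, 8, 6, 4], r−c [-2, -5, -6, 3, 0, 4, -1, 2, 5], r+c [4, 9, 12, 5, 10, 8, 15, 14, 13] are all distinct, so no two queens attack.

(1,3) (2,7) (3,9) (4,1) (5,5) (6,2) (7,8) (8,6) (9,4)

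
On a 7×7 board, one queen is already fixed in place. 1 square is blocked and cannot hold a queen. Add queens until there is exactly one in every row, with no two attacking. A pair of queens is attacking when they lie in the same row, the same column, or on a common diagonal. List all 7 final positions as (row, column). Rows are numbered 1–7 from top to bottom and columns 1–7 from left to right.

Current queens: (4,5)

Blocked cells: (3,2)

(1,7) (2,4) (3,1) (4,5) (5,2) (6,6) (7,3)

Row 1: attacked by (4,5)→{2,5}. Safe: 1, 3, 4, 6, 7. Place at column 7.
Row 2: attacked by (1,7)→{6,7}; (4,5)→{3,5,7}. Safe: 1, 2, 4. Place at column 4.
Row 3: attacked by (1,7)→{5,7}; (2,4)→{3,4,5}; (4,5)→{4,5,6}. Blocked: 2. Safe: 1. Place at column 1.
Row 5: attacked by (1,7)→{3,7}; (2,4)→{1,4,7}; (3,1)→{1,3}; (4,5)→{4,5,6}. Safe: 2. Place at column 2.
Row 6: attacked by (1,7)→{2,7}; (2,4)→{4}; (3,1)→{1,4}; (4,5)→{3,5,7}; (5,2)→{1,2,3}. Safe: 6. Place at column 6.
Row 7: attacked by (1,7)→{1,7}; (2,4)→{4}; (3,1)→{1,5}; (4,5)→{2,5}; (5,2)→{2,4}; (6,6)→{5,6,7}. Safe: 3. Place at column 3.
Columns [7, 4, 1, 5, 2, 6, 3], r−c [-6, -2, 2, -1, 3, 0, 4], r+c [8, 6, 4, 9, 7, 12, 10] are all distinct, so no two queens attack.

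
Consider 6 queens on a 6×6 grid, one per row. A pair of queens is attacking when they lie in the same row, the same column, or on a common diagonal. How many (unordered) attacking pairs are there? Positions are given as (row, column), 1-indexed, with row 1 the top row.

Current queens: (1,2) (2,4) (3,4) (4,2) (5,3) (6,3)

6

Same column: (1,2)–(4,2) (column 2); (2,4)–(3,4) (column 4); (5,3)–(6,3) (column 3).
Same diagonal: (1,2)–(3,4) (|1−3| = |2−4| = 2); (2,4)–(4,2) (|2−4| = |4−2| = 2); (4,2)–(5,3) (|4−5| = |2−3| = 1).
Total attacking pairs: 6.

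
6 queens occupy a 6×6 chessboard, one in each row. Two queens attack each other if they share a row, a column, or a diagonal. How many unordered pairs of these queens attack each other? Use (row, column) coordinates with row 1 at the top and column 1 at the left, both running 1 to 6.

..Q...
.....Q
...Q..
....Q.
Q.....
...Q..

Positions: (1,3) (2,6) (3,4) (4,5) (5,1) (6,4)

Same column: (3,4)–(6,4) (column 4).
Same diagonal: (3,4)–(4,5) (|3−4| = |4−5| = 1).
Total attacking pairs: 2.

2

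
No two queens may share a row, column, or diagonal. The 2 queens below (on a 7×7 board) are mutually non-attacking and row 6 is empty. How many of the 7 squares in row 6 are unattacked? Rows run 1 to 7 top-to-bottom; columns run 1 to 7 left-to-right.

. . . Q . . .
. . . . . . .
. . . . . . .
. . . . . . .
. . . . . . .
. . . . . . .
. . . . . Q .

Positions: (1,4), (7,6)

(1,4) attacks row 6 at column 4.
(7,6) attacks row 6 at column 6 and diagonals 5, 7.
Attacked columns: {4, 5, 6, 7}. Safe: {1, 2, 3}.

3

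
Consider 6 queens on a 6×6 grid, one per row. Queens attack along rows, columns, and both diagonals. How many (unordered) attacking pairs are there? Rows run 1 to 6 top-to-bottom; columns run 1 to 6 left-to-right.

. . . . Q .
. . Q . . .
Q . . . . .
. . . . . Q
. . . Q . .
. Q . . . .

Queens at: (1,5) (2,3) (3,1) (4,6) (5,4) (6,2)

All columns are distinct and no two queens satisfy |Δrow| = |Δcol|, so no pair attacks.

0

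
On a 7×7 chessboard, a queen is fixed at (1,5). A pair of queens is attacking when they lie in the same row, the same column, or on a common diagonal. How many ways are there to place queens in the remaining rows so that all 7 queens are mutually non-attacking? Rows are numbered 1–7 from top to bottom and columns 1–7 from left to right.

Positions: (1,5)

Branch on row 2: col 1 → 2; col 2 → 1; col 3 → 1; col 7 → 2.
Sum: 2 + 1 + 1 + 2 = 6.

6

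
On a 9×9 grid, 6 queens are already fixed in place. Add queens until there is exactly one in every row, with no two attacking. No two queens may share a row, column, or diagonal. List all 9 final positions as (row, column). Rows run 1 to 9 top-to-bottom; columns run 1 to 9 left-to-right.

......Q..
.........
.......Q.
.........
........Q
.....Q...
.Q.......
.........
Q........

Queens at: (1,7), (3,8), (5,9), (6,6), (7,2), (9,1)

(1,7) (2,4) (3,8) (4,3) (5,9) (6,6) (7,2) (8,5) (9,1)

Row 2: attacked by (1,7)→{6,7,8}; (3,8)→{7,8,9}; (5,9)→{6,9}; (6,6)→{2,6}; (7,2)→{2,7}; (9,1)→{1,8}. Safe: 3, 4, 5. Place at column 4.
Row 4: attacked by (1,7)→{4,7}; (2,4)→{2,4,6}; (3,8)→{7,8,9}; (5,9)→{8,9}; (6,6)→{4,6,8}; (7,2)→{2,5}; (9,1)→{1,6}. Safe: 3. Place at column 3.
Row 8: attacked by (1,7)→{7}; (2,4)→{4}; (3,8)→{3,8}; (4,3)→{3,7}; (5,9)→{6,9}; (6,6)→{4,6,8}; (7,2)→{1,2,3}; (9,1)→{1,2}. Safe: 5. Place at column 5.
Columns [7, 4, 8, 3, 9, 6, 2, 5, 1], r−c [-6, -2, -5, 1, -4, 0, 5, 3, 8], r+c [8, 6, 11, 7, 14, 12, 9, 13, 10] are all distinct, so no two queens attack.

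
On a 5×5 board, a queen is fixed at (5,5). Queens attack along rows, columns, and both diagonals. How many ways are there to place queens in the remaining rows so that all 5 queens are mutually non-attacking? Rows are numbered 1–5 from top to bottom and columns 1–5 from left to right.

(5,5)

2

Branch on row 1: col 2 → 1; col 3 → 1; col 4 → 0.
Sum: 1 + 1 + 0 = 2.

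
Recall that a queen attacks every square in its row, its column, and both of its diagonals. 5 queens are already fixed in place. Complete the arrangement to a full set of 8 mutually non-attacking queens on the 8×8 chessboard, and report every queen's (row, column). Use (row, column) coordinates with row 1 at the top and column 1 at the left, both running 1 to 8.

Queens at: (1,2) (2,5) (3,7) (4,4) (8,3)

Row 5: attacked by (1,2)→{2,6}; (2,5)→{2,5,8}; (3,7)→{5,7}; (4,4)→{3,4,5}; (8,3)→{3,6}. Safe: 1. Place at column 1.
Row 6: attacked by (1,2)→{2,7}; (2,5)→{1,5}; (3,7)→{4,7}; (4,4)→{2,4,6}; (5,1)→{1,2}; (8,3)→{1,3,5}. Safe: 8. Place at column 8.
Row 7: attacked by (1,2)→{2,8}; (2,5)→{5}; (3,7)→{3,7}; (4,4)→{1,4,7}; (5,1)→{1,3}; (6,8)→{7,8}; (8,3)→{2,3,4}. Safe: 6. Place at column 6.
Columns [2, 5, 7, 4, 1, 8, 6, 3], r−c [-1, -3, -4, 0, 4, -2, 1, 5], r+c [3, 7, 10, 8, 6, 14, 13, 11] are all distinct, so no two queens attack.

(1,2) (2,5) (3,7) (4,4) (5,1) (6,8) (7,6) (8,3)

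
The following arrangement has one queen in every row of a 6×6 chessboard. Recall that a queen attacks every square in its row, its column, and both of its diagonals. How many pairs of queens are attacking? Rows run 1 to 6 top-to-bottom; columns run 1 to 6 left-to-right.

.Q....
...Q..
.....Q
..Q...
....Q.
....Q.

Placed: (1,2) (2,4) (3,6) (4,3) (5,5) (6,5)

Same column: (5,5)–(6,5) (column 5).
Same diagonal: (4,3)–(6,5) (|4−6| = |3−5| = 2).
Total attacking pairs: 2.

2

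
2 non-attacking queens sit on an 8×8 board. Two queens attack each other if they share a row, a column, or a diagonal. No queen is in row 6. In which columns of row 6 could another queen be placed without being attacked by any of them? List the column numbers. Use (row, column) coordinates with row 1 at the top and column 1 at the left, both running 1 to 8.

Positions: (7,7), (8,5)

columns 1, 2, 4

(7,7) attacks row 6 at column 7 and diagonals 6, 8.
(8,5) attacks row 6 at column 5 and diagonals 3, 7.
Attacked columns: {3, 5, 6, 7, 8}. Safe: {1, 2, 4}.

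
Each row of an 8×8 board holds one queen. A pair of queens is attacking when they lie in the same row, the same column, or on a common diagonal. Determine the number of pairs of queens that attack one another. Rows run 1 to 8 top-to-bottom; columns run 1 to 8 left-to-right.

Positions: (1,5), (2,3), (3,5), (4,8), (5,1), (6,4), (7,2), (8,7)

3

Same column: (1,5)–(3,5) (column 5).
Same diagonal: (1,5)–(4,8) (|1−4| = |5−8| = 3); (1,5)–(5,1) (|1−5| = |5−1| = 4).
Total attacking pairs: 3.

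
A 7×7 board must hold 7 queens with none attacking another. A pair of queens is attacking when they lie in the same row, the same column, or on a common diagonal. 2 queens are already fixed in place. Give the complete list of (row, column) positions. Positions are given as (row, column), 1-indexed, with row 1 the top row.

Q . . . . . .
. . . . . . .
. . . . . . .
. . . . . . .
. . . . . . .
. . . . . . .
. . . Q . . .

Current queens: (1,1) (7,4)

Row 2: attacked by (1,1)→{1,2}; (7,4)→{4}. Safe: 3, 5, 6, 7. Place at column 5.
Row 3: attacked by (1,1)→{1,3}; (2,5)→{4,5,6}; (7,4)→{4}. Safe: 2, 7. Place at column 2.
Row 4: attacked by (1,1)→{1,4}; (2,5)→{3,5,7}; (3,2)→{1,2,3}; (7,4)→{1,4,7}. Safe: 6. Place at column 6.
Row 5: attacked by (1,1)→{1,5}; (2,5)→{2,5}; (3,2)→{2,4}; (4,6)→{5,6,7}; (7,4)→{2,4,6}. Safe: 3. Place at column 3.
Row 6: attacked by (1,1)→{1,6}; (2,5)→{1,5}; (3,2)→{2,5}; (4,6)→{4,6}; (5,3)→{2,3,4}; (7,4)→{3,4,5}. Safe: 7. Place at column 7.
Columns [1, 5, 2, 6, 3, 7, 4], r−c [0, -3, 1, -2, 2, -1, 3], r+c [2, 7, 5, 10, 8, 13, 11] are all distinct, so no two queens attack.

(1,1) (2,5) (3,2) (4,6) (5,3) (6,7) (7,4)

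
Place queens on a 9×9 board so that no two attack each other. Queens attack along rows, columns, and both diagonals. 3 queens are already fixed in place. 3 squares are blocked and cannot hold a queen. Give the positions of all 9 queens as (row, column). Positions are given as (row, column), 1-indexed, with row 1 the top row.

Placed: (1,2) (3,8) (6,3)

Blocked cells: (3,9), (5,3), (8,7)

(1,2) (2,5) (3,8) (4,6) (5,9) (6,3) (7,1) (8,4) (9,7)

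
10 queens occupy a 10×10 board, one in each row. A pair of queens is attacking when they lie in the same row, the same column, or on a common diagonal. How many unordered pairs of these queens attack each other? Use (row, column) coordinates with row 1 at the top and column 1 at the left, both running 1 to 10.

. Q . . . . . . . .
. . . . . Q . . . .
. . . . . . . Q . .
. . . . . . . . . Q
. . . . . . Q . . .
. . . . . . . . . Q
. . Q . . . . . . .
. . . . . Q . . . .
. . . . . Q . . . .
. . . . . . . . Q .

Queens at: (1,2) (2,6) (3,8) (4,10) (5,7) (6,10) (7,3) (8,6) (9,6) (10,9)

6

Same column: (2,6)–(8,6) (column 6); (2,6)–(9,6) (column 6); (4,10)–(6,10) (column 10); (8,6)–(9,6) (column 6).
Same diagonal: (2,6)–(6,10) (|2−6| = |6−10| = 4); (4,10)–(8,6) (|4−8| = |10−6| = 4).
Total attacking pairs: 6.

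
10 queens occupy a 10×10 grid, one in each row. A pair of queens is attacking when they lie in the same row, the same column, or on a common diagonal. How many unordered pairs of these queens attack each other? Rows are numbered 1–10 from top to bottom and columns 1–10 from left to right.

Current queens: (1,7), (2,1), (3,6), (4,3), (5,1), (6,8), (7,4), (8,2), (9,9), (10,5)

2

Same column: (2,1)–(5,1) (column 1).
Same diagonal: (2,1)–(4,3) (|2−4| = |1−3| = 2).
Total attacking pairs: 2.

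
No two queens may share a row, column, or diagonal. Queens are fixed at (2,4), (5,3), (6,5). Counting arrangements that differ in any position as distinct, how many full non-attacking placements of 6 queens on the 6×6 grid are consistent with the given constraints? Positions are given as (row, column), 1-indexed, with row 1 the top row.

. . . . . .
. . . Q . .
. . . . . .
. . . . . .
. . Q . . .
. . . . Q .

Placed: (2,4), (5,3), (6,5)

Branch on row 1: col 1 → 0; col 2 → 1; col 6 → 0.
Sum: 0 + 1 + 0 = 1.

1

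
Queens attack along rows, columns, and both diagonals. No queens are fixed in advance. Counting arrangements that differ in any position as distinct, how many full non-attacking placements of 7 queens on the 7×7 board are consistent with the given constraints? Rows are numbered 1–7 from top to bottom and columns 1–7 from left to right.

Branch on row 1: col 1 → 4; col 2 → 7; col 3 → 6; col 4 → 6; col 5 → 6; col 6 → 7; col 7 → 4.
Sum: 4 + 7 + 6 + 6 + 6 + 7 + 4 = 40.
(This is the classic 7-queens count.)

40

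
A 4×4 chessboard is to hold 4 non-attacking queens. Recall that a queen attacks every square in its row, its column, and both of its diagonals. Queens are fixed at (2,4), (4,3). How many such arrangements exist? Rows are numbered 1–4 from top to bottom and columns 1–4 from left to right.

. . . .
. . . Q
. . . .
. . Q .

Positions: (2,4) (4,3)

Branch on row 1: col 1 → 0; col 2 → 1.
Sum: 0 + 1 = 1.

1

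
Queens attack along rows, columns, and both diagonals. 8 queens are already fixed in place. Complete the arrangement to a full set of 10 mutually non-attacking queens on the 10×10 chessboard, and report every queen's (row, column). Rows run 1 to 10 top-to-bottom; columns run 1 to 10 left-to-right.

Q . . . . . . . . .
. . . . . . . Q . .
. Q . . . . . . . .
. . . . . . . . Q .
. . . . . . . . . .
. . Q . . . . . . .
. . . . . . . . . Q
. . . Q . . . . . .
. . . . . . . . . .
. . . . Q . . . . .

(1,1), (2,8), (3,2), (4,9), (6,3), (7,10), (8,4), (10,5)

Row 5: attacked by (1,1)→{1,5}; (2,8)→{5,8}; (3,2)→{2,4}; (4,9)→{8,9,10}; (6,3)→{2,3,4}; (7,10)→{8,10}; (8,4)→{1,4,7}; (10,5)→{5,10}. Safe: 6. Place at column 6.
Row 9: attacked by (1,1)→{1,9}; (2,8)→{1,8}; (3,2)→{2,8}; (4,9)→{4,9}; (5,6)→{2,6,10}; (6,3)→{3,6}; (7,10)→{8,10}; (8,4)→{3,4,5}; (10,5)→{4,5,6}. Safe: 7. Place at column 7.
Columns [1, 8, 2, 9, 6, 3, 10, 4, 7, 5], r−c [0, -6, 1, -5, -1, 3, -3, 4, 2, 5], r+c [2, 10, 5, 13, 11, 9, 17, 12, 16, 15] are all distinct, so no two queens attack.

(1,1) (2,8) (3,2) (4,9) (5,6) (6,3) (7,10) (8,4) (9,7) (10,5)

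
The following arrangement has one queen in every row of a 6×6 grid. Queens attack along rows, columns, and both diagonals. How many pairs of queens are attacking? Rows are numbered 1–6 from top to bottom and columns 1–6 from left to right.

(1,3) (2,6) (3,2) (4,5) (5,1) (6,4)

0

All columns are distinct and no two queens satisfy |Δrow| = |Δcol|, so no pair attacks.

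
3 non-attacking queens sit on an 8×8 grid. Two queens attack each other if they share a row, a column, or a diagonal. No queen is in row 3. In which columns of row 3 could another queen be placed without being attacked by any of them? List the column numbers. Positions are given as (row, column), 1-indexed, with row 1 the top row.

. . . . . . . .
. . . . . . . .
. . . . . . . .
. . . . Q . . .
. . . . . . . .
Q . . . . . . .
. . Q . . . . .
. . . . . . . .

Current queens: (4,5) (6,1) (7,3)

columns 2, 8

(4,5) attacks row 3 at column 5 and diagonals 4, 6.
(6,1) attacks row 3 at column 1 and diagonals 4.
(7,3) attacks row 3 at column 3 and diagonals 7.
Attacked columns: {1, 3, 4, 5, 6, 7}. Safe: {2, 8}.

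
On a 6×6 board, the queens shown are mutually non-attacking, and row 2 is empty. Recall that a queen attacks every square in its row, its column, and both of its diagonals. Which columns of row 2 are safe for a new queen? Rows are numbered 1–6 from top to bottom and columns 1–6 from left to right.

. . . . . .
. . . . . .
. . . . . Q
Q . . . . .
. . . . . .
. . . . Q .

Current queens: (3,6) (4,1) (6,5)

(3,6) attacks row 2 at column 6 and diagonals 5.
(4,1) attacks row 2 at column 1 and diagonals 3.
(6,5) attacks row 2 at column 5 and diagonals 1.
Attacked columns: {1, 3, 5, 6}. Safe: {2, 4}.

columns 2, 4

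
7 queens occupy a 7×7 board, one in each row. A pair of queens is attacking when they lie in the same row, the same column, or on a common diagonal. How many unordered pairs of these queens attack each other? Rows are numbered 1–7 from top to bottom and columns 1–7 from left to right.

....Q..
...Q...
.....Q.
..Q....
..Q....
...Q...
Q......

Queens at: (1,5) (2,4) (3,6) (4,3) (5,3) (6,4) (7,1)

5

Same column: (2,4)–(6,4) (column 4); (4,3)–(5,3) (column 3).
Same diagonal: (1,5)–(2,4) (|1−2| = |5−4| = 1); (5,3)–(6,4) (|5−6| = |3−4| = 1); (5,3)–(7,1) (|5−7| = |3−1| = 2).
Total attacking pairs: 5.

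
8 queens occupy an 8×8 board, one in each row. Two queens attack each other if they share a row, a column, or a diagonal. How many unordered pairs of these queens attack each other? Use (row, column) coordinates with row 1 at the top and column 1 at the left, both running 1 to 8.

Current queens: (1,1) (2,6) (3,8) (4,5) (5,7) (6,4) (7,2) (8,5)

2

Same column: (4,5)–(8,5) (column 5).
Same diagonal: (4,5)–(7,2) (|4−7| = |5−2| = 3).
Total attacking pairs: 2.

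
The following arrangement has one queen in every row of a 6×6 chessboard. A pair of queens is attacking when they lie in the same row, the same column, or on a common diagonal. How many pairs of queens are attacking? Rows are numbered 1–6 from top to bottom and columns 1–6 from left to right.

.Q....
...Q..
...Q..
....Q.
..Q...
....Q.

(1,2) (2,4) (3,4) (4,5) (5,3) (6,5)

Same column: (2,4)–(3,4) (column 4); (4,5)–(6,5) (column 5).
Same diagonal: (1,2)–(3,4) (|1−3| = |2−4| = 2); (1,2)–(4,5) (|1−4| = |2−5| = 3); (3,4)–(4,5) (|3−4| = |4−5| = 1).
Total attacking pairs: 5.

5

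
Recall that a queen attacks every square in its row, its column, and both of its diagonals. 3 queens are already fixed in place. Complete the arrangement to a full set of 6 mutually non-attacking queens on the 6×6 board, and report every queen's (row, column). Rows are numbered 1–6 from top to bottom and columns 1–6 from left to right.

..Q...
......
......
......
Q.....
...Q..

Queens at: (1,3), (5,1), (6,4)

Row 2: attacked by (1,3)→{2,3,4}; (5,1)→{1,4}; (6,4)→{4}. Safe: 5, 6. Place at column 6.
Row 3: attacked by (1,3)→{1,3,5}; (2,6)→{5,6}; (5,1)→{1,3}; (6,4)→{1,4}. Safe: 2. Place at column 2.
Row 4: attacked by (1,3)→{3,6}; (2,6)→{4,6}; (3,2)→{1,2,3}; (5,1)→{1,2}; (6,4)→{2,4,6}. Safe: 5. Place at column 5.
Columns [3, 6, 2, 5, 1, 4], r−c [-2, -4, 1, -1, 4, 2], r+c [4, 8, 5, 9, 6, 10] are all distinct, so no two queens attack.

(1,3) (2,6) (3,2) (4,5) (5,1) (6,4)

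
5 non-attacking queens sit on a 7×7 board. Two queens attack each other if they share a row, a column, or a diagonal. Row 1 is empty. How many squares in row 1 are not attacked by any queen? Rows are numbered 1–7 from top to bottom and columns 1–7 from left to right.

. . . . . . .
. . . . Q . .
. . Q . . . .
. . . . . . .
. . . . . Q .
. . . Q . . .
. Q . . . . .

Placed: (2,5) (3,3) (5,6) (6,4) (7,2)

1

(2,5) attacks row 1 at column 5 and diagonals 4, 6.
(3,3) attacks row 1 at column 3 and diagonals 1, 5.
(5,6) attacks row 1 at column 6 and diagonals 2.
(6,4) attacks row 1 at column 4.
(7,2) attacks row 1 at column 2.
Attacked columns: {1, 2, 3, 4, 5, 6}. Safe: {7}.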